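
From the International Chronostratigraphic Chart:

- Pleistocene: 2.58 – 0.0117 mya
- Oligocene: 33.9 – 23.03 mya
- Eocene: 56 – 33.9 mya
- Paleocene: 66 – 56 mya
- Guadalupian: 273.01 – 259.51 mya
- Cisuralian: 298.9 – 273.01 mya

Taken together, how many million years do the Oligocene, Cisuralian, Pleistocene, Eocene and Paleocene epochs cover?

Each duration: Oligocene = 10.87; Cisuralian = 25.89; Pleistocene = 2.5683; Eocene = 22.1; Paleocene = 10.
Sum: 10.87 + 25.89 + 2.5683 + 22.1 + 10 = 71.4283 Myr.

71.4283 million years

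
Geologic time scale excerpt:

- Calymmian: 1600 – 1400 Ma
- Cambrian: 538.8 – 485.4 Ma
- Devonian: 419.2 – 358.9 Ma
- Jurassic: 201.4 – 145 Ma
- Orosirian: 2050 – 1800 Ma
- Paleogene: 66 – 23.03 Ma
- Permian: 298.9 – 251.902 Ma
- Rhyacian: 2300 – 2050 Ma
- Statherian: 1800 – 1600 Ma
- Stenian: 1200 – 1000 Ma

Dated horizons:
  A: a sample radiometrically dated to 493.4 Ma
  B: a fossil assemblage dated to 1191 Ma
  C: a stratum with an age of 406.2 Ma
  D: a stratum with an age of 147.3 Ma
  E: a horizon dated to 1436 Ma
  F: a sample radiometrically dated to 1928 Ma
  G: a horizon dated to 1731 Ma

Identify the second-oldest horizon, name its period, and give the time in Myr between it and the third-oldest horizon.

Sorted oldest-first by Ma: F (1928), G (1731), E (1436), B (1191), A (493.4), C (406.2), D (147.3).
The second oldest is G at 1731 Ma, which lies in 1800–1600 Ma: the Statherian.
The third oldest is E at 1436 Ma; separation = |1731 − 1436| = 295 Myr.

G, in the Statherian; 295 million years to E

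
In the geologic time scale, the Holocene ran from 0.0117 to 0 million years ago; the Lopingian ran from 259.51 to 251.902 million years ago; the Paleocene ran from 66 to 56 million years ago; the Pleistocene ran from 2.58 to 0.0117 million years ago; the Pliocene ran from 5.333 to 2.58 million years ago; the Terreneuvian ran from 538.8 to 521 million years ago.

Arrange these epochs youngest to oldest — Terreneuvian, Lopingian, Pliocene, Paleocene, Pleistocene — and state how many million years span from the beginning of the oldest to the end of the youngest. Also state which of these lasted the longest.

From the excerpt: Terreneuvian 538.8–521; Lopingian 259.51–251.902; Pliocene 5.333–2.58; Paleocene 66–56; Pleistocene 2.58–0.0117 (Ma).
Larger Ma is earlier, so the oldest is Terreneuvian and the youngest is Pleistocene; youngest to oldest: Pleistocene, Pliocene, Paleocene, Lopingian, Terreneuvian.
Oldest start 538.8 minus youngest end 0.0117 gives 538.7883 Myr overall.
Individual lengths (start − end): Paleocene 10; Lopingian 7.608; Terreneuvian 17.8; Pliocene 2.753; Pleistocene 2.5683. The largest is Terreneuvian at 17.8 Myr.

Pleistocene → Pliocene → Paleocene → Lopingian → Terreneuvian; total span 538.7883 Myr; longest is Terreneuvian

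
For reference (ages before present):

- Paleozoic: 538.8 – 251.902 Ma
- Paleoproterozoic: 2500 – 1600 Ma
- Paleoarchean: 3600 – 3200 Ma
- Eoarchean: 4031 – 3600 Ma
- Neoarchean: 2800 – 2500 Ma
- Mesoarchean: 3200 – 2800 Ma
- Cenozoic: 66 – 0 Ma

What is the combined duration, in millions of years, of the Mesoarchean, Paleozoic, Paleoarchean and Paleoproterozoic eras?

Duration is start − end for each: (3200 − 2800) + (538.8 − 251.902) + (3600 − 3200) + (2500 − 1600).
That is 400 + 286.898 + 400 + 900, which totals 1986.898 million years.

1986.898 million years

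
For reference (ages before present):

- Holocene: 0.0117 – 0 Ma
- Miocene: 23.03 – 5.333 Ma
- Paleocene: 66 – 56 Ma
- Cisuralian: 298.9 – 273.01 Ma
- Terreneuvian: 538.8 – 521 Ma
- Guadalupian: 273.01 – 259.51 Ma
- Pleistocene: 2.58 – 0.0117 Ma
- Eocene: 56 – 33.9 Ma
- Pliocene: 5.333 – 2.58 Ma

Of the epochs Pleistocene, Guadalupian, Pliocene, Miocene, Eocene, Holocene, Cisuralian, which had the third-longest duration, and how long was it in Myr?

Miocene, 17.697 million years

Durations: Pleistocene 2.5683; Guadalupian 13.5; Pliocene 2.753; Miocene 17.697; Eocene 22.1; Holocene 0.0117; Cisuralian 25.89 Myr.
Sorted longest-first: Cisuralian (25.89), Eocene (22.1), Miocene (17.697), Guadalupian (13.5), Pliocene (2.753), Pleistocene (2.5683), Holocene (0.0117).
The third longest is Miocene at 17.697 Myr.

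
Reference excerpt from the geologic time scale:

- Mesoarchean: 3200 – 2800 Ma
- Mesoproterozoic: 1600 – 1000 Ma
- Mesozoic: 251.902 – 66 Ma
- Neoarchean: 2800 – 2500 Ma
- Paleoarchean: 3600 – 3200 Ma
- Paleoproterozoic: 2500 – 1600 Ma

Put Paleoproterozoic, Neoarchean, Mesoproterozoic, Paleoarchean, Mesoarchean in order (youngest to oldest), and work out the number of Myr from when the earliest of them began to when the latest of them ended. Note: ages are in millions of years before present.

Mesoproterozoic → Paleoproterozoic → Neoarchean → Mesoarchean → Paleoarchean; total span 2600 Myr

Start ages (Ma): Paleoarchean 3600, Mesoarchean 3200, Neoarchean 2800, Paleoproterozoic 2500, Mesoproterozoic 1600.
Ordered youngest to oldest: Mesoproterozoic, Paleoproterozoic, Neoarchean, Mesoarchean, Paleoarchean.
Span = 3600 − 1000 = 2600 Myr.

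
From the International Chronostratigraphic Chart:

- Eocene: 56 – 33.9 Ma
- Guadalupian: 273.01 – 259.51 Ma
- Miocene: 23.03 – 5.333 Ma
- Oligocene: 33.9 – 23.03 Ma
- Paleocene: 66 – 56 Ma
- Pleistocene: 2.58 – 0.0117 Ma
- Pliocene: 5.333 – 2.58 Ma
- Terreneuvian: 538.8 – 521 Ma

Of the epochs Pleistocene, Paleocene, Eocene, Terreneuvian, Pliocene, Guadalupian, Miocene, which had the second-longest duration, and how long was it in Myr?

Terreneuvian, 17.8 million years

Start − end for each: Pleistocene 2.58 − 0.0117 = 2.5683; Paleocene 66 − 56 = 10; Eocene 56 − 33.9 = 22.1; Terreneuvian 538.8 − 521 = 17.8; Pliocene 5.333 − 2.58 = 2.753; Guadalupian 273.01 − 259.51 = 13.5; Miocene 23.03 − 5.333 = 17.697.
Ranking these from longest: Eocene > Terreneuvian > Miocene > Guadalupian > Paleocene > Pliocene > Pleistocene.
Position 2 in that ranking is Terreneuvian, which lasted 17.8 Myr.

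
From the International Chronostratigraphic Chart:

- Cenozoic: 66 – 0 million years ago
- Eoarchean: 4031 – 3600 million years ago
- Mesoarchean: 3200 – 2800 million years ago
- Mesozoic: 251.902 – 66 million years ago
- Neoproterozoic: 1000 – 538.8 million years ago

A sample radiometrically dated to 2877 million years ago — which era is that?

Mesoarchean

2877 Ma lies between 3200 and 2800 Ma, so it falls in the Mesoarchean.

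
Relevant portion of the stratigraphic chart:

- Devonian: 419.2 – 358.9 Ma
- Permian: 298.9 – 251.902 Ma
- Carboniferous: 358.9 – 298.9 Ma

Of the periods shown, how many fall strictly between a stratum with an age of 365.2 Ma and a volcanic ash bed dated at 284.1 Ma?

1

365.2 Ma sits inside the Devonian (419.2–358.9) and 284.1 Ma inside the Permian (298.9–251.902); neither of those is wholly between the two dates.
The listed periods lying completely between them are Carboniferous — 1 in all.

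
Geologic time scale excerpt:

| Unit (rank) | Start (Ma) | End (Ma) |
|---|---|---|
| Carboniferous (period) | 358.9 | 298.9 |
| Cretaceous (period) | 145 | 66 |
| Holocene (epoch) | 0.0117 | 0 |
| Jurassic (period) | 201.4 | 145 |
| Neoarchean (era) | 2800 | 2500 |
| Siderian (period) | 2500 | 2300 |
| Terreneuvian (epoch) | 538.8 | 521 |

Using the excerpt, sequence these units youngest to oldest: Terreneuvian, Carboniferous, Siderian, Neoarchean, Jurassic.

Read off each span (Ma): Terreneuvian 538.8–521; Carboniferous 358.9–298.9; Siderian 2500–2300; Neoarchean 2800–2500; Jurassic 201.4–145.
Larger Ma is older, so oldest→youngest is Neoarchean, Siderian, Terreneuvian, Carboniferous, Jurassic; reverse it for youngest→oldest.

Jurassic, Carboniferous, Terreneuvian, Siderian, Neoarchean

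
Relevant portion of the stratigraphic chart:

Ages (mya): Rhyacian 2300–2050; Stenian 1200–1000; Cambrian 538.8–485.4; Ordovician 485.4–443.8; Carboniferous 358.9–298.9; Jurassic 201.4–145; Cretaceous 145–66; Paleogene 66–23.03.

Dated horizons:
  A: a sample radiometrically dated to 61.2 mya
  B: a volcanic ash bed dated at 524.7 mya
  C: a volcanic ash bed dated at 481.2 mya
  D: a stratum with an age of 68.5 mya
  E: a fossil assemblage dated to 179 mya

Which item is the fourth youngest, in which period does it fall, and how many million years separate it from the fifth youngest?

Smaller Ma means younger, so youngest first: A 61.2 < D 68.5 < E 179 < C 481.2 < B 524.7.
Counting 4 along gives C (481.2 Ma); the excerpt puts that inside the Ordovician, 485.4–443.8 Ma.
Next in line is B (524.7 Ma), and 524.7 − 481.2 = 43.5 Myr.

C, in the Ordovician; 43.5 million years to B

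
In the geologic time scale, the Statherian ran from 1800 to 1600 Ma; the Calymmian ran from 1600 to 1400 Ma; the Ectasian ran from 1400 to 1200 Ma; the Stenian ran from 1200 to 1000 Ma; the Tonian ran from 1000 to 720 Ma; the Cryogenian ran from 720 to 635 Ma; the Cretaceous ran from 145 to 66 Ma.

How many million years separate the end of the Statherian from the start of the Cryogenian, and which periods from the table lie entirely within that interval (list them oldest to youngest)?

880 million years; Calymmian, Ectasian, Stenian, Tonian

End of Statherian = 1600 Ma; start of Cryogenian = 720 Ma.
Gap = 1600 − 720 = 880 Myr.
Periods wholly inside 1600–720 Ma: Calymmian (1600–1400), Ectasian (1400–1200), Stenian (1200–1000), Tonian (1000–720).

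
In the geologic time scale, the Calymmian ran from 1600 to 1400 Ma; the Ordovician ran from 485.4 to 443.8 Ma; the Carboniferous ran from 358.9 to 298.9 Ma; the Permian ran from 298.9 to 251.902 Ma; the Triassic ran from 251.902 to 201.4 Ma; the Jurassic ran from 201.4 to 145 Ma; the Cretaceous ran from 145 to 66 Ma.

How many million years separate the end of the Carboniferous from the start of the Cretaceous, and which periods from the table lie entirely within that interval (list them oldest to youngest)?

153.9 million years; Permian, Triassic, Jurassic

The Carboniferous closes at 298.9 Ma and the Cretaceous opens at 145 Ma, so the interval is 298.9 − 145 = 153.9 Myr.
A period fits inside if it starts at or after 298.9 Ma and ends at or before 145 Ma; oldest first that gives Permian, Triassic, Jurassic.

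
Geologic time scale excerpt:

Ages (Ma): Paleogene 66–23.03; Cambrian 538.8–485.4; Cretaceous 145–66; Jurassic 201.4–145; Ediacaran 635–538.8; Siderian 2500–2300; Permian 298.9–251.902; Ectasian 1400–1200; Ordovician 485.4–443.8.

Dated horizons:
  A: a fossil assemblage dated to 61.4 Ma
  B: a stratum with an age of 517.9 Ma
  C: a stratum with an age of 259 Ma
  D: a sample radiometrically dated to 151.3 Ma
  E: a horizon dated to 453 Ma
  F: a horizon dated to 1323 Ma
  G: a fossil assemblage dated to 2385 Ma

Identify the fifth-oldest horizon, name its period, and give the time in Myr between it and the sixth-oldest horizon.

Sorted oldest-first by Ma: G (2385), F (1323), B (517.9), E (453), C (259), D (151.3), A (61.4).
The fifth oldest is C at 259 Ma, which lies in 298.9–251.902 Ma: the Permian.
The sixth oldest is D at 151.3 Ma; separation = |259 − 151.3| = 107.7 Myr.

C, in the Permian; 107.7 million years to D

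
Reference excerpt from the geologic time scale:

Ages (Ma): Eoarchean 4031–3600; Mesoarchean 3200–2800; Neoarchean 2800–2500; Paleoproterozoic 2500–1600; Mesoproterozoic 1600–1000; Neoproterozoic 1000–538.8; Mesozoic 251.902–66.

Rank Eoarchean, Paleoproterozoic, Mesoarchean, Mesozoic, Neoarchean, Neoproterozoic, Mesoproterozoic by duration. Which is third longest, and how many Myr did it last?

Neoproterozoic, 461.2 million years

Start − end for each: Eoarchean 4031 − 3600 = 431; Paleoproterozoic 2500 − 1600 = 900; Mesoarchean 3200 − 2800 = 400; Mesozoic 251.902 − 66 = 185.902; Neoarchean 2800 − 2500 = 300; Neoproterozoic 1000 − 538.8 = 461.2; Mesoproterozoic 1600 − 1000 = 600.
Ranking these from longest: Paleoproterozoic > Mesoproterozoic > Neoproterozoic > Eoarchean > Mesoarchean > Neoarchean > Mesozoic.
Position 3 in that ranking is Neoproterozoic, which lasted 461.2 Myr.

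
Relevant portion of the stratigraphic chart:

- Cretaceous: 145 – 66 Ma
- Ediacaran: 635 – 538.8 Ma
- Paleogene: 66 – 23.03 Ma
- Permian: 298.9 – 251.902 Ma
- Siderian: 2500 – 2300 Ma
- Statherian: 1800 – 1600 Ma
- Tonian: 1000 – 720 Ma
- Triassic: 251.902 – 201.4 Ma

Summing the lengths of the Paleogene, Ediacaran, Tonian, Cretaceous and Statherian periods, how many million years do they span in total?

Each duration: Paleogene = 42.97; Ediacaran = 96.2; Tonian = 280; Cretaceous = 79; Statherian = 200.
Sum: 42.97 + 96.2 + 280 + 79 + 200 = 698.17 Myr.

698.17 million years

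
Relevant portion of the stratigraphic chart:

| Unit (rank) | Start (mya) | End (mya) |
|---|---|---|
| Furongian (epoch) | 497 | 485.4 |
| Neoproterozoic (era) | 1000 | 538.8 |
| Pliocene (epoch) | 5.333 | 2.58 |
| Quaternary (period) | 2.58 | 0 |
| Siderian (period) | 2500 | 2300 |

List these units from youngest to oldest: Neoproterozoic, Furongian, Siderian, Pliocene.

Pliocene, Furongian, Neoproterozoic, Siderian

The oldest of these is Siderian (starts 2500 Ma) and the youngest is Pliocene (ends 2.58 Ma).
In between, by decreasing start age: Neoproterozoic (1000), Furongian (497).
Listing youngest first means reversing that sequence.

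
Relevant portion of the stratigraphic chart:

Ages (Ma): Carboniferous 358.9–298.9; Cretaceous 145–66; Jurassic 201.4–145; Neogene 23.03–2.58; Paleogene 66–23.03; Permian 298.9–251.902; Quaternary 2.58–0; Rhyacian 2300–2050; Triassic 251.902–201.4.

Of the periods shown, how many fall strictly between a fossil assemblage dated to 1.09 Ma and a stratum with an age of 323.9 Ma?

The older date is 323.9 Ma and the younger is 1.09 Ma.
Periods with start < 323.9 and end > 1.09 Ma: Permian (298.9–251.902), Triassic (251.902–201.4), Jurassic (201.4–145), Cretaceous (145–66), Paleogene (66–23.03), Neogene (23.03–2.58).
That is 6 complete periods.

6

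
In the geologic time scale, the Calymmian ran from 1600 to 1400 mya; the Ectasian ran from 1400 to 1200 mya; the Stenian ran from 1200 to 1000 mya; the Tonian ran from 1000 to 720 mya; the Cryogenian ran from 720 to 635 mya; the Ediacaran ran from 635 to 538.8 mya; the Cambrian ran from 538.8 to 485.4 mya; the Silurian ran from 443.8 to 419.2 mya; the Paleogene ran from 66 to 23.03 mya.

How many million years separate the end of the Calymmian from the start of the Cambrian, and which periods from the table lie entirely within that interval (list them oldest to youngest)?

End of Calymmian = 1400 Ma; start of Cambrian = 538.8 Ma.
Gap = 1400 − 538.8 = 861.2 Myr.
Periods wholly inside 1400–538.8 Ma: Ectasian (1400–1200), Stenian (1200–1000), Tonian (1000–720), Cryogenian (720–635), Ediacaran (635–538.8).

861.2 million years; Ectasian, Stenian, Tonian, Cryogenian, Ediacaran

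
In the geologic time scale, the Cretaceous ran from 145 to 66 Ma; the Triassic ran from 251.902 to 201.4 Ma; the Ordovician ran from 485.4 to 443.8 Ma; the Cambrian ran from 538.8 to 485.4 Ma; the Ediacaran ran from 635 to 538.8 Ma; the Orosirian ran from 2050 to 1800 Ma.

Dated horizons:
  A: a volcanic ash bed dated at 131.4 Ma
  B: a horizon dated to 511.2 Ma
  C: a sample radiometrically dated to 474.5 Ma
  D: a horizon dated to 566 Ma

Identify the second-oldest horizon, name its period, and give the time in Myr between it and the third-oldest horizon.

Larger Ma means older, so oldest first: D 566 > B 511.2 > C 474.5 > A 131.4.
Counting 2 along gives B (511.2 Ma); the excerpt puts that inside the Cambrian, 538.8–485.4 Ma.
Next in line is C (474.5 Ma), and 511.2 − 474.5 = 36.7 Myr.

B, in the Cambrian; 36.7 million years to C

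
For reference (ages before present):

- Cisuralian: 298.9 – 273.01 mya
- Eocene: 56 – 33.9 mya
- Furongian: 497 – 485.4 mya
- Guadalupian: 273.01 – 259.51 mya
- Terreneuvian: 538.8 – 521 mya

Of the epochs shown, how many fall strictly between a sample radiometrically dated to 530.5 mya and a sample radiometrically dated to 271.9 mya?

2

The older date is 530.5 Ma and the younger is 271.9 Ma.
Epochs with start < 530.5 and end > 271.9 Ma: Furongian (497–485.4), Cisuralian (298.9–273.01).
That is 2 complete epochs.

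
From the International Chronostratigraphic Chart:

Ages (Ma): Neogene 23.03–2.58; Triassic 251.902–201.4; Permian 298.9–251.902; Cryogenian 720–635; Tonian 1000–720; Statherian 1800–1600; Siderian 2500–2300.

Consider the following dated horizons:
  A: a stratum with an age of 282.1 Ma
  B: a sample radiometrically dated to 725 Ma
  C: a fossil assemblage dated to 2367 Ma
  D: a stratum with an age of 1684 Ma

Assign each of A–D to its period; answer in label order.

A: 282.1 Ma lies in 298.9–251.902 Ma, so Permian.
B: 725 Ma lies in 1000–720 Ma, so Tonian.
C: 2367 Ma lies in 2500–2300 Ma, so Siderian.
D: 1684 Ma lies in 1800–1600 Ma, so Statherian.

A — Permian; B — Tonian; C — Siderian; D — Statherian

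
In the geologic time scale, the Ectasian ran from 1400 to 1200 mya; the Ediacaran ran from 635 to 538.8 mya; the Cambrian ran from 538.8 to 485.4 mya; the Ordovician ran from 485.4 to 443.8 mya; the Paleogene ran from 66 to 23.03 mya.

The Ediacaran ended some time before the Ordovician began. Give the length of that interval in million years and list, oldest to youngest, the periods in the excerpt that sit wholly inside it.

The Ediacaran closes at 538.8 Ma and the Ordovician opens at 485.4 Ma, so the interval is 538.8 − 485.4 = 53.4 Myr.
A period fits inside if it starts at or after 538.8 Ma and ends at or before 485.4 Ma; oldest first that gives Cambrian.

53.4 million years; Cambrian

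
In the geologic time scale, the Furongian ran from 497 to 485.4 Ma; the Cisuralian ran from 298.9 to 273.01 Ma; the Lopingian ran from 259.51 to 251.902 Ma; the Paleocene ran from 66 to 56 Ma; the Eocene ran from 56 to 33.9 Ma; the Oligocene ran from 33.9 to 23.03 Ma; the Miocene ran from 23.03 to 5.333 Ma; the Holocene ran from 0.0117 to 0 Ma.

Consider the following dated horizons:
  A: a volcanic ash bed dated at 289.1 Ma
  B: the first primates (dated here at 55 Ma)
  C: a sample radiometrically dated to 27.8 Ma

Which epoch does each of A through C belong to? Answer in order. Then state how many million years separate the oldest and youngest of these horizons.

A: 289.1 Ma lies in 298.9–273.01 Ma, so Cisuralian.
B: 55 Ma lies in 56–33.9 Ma, so Eocene.
C: 27.8 Ma lies in 33.9–23.03 Ma, so Oligocene.
Oldest = 289.1 Ma, youngest = 27.8 Ma → span 261.3 Myr.

A — Cisuralian; B — Eocene; C — Oligocene; span 261.3 million years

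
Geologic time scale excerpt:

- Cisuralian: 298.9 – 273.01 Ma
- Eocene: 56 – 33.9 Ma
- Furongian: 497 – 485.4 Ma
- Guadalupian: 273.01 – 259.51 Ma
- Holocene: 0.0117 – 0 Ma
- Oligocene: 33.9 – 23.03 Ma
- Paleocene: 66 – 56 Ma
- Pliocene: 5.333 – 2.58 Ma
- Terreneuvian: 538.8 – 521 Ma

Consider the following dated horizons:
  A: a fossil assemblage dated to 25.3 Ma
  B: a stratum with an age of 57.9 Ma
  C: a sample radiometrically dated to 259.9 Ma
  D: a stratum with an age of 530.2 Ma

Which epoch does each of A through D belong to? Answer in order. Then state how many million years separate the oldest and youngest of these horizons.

A — Oligocene; B — Paleocene; C — Guadalupian; D — Terreneuvian; span 504.9 million years

Match each age against the start–end ranges in the excerpt: A = 25.3 Ma → Oligocene (33.9–23.03); B = 57.9 Ma → Paleocene (66–56); C = 259.9 Ma → Guadalupian (273.01–259.51); D = 530.2 Ma → Terreneuvian (538.8–521).
The largest age is 530.2 Ma and the smallest is 25.3 Ma; their difference is 504.9 Myr.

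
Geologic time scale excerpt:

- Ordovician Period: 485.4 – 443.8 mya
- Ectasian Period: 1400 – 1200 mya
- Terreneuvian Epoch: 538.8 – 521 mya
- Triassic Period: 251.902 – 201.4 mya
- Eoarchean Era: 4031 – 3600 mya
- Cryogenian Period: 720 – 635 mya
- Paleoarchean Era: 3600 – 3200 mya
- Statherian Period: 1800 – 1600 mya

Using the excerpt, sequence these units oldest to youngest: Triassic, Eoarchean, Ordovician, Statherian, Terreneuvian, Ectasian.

The oldest of these is Eoarchean (starts 4031 Ma) and the youngest is Triassic (ends 201.4 Ma).
In between, by decreasing start age: Statherian (1800), Ectasian (1400), Terreneuvian (538.8), Ordovician (485.4).

Eoarchean, then Statherian, then Ectasian, then Terreneuvian, then Ordovician, then Triassic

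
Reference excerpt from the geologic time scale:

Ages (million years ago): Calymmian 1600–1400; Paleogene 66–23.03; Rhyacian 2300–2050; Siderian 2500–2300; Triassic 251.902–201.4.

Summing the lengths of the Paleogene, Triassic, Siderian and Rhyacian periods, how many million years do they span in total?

Duration is start − end for each: (66 − 23.03) + (251.902 − 201.4) + (2500 − 2300) + (2300 − 2050).
That is 42.97 + 50.502 + 200 + 250, which totals 543.472 million years.

543.472 million years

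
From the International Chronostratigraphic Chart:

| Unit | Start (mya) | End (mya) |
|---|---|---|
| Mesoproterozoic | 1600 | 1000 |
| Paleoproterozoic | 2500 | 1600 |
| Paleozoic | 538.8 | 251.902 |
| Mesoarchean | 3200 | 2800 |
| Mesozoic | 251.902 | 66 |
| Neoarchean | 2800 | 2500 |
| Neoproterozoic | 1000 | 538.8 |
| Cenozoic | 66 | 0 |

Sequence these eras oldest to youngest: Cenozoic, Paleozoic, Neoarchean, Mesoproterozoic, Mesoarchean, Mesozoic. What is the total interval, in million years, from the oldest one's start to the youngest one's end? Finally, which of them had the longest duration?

Start ages (Ma): Mesoarchean 3200, Neoarchean 2800, Mesoproterozoic 1600, Paleozoic 538.8, Mesozoic 251.902, Cenozoic 66.
Ordered oldest to youngest: Mesoarchean, Neoarchean, Mesoproterozoic, Paleozoic, Mesozoic, Cenozoic.
Span = 3200 − 0 = 3200 Myr.
Durations: Mesoarchean 400, Mesozoic 185.902, Mesoproterozoic 600, Neoarchean 300, Cenozoic 66, Paleozoic 286.898 → longest is Mesoproterozoic (600 Myr).

Mesoarchean → Neoarchean → Mesoproterozoic → Paleozoic → Mesozoic → Cenozoic; total span 3200 Myr; longest is Mesoproterozoic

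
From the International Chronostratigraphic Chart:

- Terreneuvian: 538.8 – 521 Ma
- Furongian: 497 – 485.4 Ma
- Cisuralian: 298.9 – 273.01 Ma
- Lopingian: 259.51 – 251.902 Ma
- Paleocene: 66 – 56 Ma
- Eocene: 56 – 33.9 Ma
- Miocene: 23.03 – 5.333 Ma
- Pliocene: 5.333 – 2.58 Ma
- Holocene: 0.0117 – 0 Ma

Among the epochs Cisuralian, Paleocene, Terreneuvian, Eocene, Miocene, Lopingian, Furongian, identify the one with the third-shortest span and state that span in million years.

Furongian, 11.6 million years

Durations: Cisuralian 25.89; Paleocene 10; Terreneuvian 17.8; Eocene 22.1; Miocene 17.697; Lopingian 7.608; Furongian 11.6 Myr.
Sorted shortest-first: Lopingian (7.608), Paleocene (10), Furongian (11.6), Miocene (17.697), Terreneuvian (17.8), Eocene (22.1), Cisuralian (25.89).
The third shortest is Furongian at 11.6 Myr.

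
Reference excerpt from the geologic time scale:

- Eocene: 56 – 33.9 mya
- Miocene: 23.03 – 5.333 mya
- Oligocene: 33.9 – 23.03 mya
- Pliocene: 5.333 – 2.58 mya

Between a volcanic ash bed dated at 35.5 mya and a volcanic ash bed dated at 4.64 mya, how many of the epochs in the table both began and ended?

2

35.5 Ma sits inside the Eocene (56–33.9) and 4.64 Ma inside the Pliocene (5.333–2.58); neither of those is wholly between the two dates.
The listed epochs lying completely between them are Oligocene, Miocene — 2 in all.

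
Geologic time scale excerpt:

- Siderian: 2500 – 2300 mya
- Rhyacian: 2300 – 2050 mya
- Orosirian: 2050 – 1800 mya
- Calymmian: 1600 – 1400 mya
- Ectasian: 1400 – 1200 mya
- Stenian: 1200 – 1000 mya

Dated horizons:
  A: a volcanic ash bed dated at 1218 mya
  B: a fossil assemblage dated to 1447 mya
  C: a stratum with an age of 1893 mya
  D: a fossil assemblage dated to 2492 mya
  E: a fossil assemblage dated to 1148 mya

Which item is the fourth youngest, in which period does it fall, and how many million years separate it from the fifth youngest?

C, in the Orosirian; 599 million years to D

Smaller Ma means younger, so youngest first: E 1148 < A 1218 < B 1447 < C 1893 < D 2492.
Counting 4 along gives C (1893 Ma); the excerpt puts that inside the Orosirian, 2050–1800 Ma.
Next in line is D (2492 Ma), and 2492 − 1893 = 599 Myr.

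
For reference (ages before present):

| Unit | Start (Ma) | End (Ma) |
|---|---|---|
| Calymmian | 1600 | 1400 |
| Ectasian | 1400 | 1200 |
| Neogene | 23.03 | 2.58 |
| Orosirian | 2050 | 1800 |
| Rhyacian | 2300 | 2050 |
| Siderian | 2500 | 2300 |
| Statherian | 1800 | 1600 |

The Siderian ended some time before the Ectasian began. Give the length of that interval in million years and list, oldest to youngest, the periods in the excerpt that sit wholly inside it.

The Siderian closes at 2300 Ma and the Ectasian opens at 1400 Ma, so the interval is 2300 − 1400 = 900 Myr.
A period fits inside if it starts at or after 2300 Ma and ends at or before 1400 Ma; oldest first that gives Rhyacian, Orosirian, Statherian, Calymmian.

900 million years; Rhyacian, Orosirian, Statherian, Calymmian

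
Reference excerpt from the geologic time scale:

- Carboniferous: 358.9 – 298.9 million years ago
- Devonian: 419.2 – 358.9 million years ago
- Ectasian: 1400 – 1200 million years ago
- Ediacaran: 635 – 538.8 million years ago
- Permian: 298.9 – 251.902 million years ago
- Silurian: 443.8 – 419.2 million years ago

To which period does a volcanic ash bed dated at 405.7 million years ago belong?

405.7 Ma lies between 419.2 and 358.9 Ma, so it falls in the Devonian.

Devonian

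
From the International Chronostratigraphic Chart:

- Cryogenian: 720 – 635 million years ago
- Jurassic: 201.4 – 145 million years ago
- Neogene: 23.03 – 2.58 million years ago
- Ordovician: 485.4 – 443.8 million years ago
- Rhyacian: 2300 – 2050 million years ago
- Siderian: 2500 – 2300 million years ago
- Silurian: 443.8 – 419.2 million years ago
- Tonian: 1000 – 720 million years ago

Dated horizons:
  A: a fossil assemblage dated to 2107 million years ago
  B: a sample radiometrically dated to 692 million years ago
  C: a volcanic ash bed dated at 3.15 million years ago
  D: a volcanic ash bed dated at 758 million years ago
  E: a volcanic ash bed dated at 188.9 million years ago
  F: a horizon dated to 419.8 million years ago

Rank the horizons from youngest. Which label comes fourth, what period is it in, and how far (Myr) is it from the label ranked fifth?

Smaller Ma means younger, so youngest first: C 3.15 < E 188.9 < F 419.8 < B 692 < D 758 < A 2107.
Counting 4 along gives B (692 Ma); the excerpt puts that inside the Cryogenian, 720–635 Ma.
Next in line is D (758 Ma), and 758 − 692 = 66 Myr.

B, in the Cryogenian; 66 million years to D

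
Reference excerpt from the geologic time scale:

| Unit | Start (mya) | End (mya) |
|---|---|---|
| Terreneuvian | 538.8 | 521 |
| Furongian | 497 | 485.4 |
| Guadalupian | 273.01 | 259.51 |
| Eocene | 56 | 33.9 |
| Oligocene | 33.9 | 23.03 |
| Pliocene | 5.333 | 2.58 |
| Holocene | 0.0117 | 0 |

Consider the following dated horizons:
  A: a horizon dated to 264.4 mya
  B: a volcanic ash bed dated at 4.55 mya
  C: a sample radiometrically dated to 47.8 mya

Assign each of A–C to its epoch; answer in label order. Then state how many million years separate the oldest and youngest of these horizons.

Match each age against the start–end ranges in the excerpt: A = 264.4 Ma → Guadalupian (273.01–259.51); B = 4.55 Ma → Pliocene (5.333–2.58); C = 47.8 Ma → Eocene (56–33.9).
The largest age is 264.4 Ma and the smallest is 4.55 Ma; their difference is 259.85 Myr.

A — Guadalupian; B — Pliocene; C — Eocene; span 259.85 million years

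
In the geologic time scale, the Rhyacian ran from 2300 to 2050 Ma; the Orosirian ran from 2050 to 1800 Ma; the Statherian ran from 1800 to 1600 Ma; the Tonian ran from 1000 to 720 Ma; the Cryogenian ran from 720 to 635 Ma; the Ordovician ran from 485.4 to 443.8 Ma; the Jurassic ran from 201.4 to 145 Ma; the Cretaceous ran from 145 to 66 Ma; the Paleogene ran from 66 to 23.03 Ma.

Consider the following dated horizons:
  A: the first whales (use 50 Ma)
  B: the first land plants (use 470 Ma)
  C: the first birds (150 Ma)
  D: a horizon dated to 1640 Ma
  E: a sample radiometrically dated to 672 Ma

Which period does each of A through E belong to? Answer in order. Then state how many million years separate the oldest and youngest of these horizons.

A — Paleogene; B — Ordovician; C — Jurassic; D — Statherian; E — Cryogenian; span 1590 million years

Match each age against the start–end ranges in the excerpt: A = 50 Ma → Paleogene (66–23.03); B = 470 Ma → Ordovician (485.4–443.8); C = 150 Ma → Jurassic (201.4–145); D = 1640 Ma → Statherian (1800–1600); E = 672 Ma → Cryogenian (720–635).
The largest age is 1640 Ma and the smallest is 50 Ma; their difference is 1590 Myr.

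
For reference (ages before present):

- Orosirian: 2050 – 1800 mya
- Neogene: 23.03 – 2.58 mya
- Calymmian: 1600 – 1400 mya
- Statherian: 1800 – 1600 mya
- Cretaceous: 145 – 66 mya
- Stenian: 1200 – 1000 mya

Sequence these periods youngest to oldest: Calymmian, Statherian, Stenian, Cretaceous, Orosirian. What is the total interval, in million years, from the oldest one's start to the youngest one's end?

Cretaceous, Stenian, Calymmian, Statherian, Orosirian; total span 1984 Myr

From the excerpt: Calymmian 1600–1400; Statherian 1800–1600; Stenian 1200–1000; Cretaceous 145–66; Orosirian 2050–1800 (Ma).
Larger Ma is earlier, so the oldest is Orosirian and the youngest is Cretaceous; youngest to oldest: Cretaceous, Stenian, Calymmian, Statherian, Orosirian.
Oldest start 2050 minus youngest end 66 gives 1984 Myr overall.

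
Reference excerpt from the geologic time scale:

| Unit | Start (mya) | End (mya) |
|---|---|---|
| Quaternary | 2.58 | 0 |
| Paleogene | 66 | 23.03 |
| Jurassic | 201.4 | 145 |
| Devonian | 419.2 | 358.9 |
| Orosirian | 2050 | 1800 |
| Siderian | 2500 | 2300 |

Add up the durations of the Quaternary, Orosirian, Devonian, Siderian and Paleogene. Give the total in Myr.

555.85 million years

Each duration: Quaternary = 2.58; Orosirian = 250; Devonian = 60.3; Siderian = 200; Paleogene = 42.97.
Sum: 2.58 + 250 + 60.3 + 200 + 42.97 = 555.85 Myr.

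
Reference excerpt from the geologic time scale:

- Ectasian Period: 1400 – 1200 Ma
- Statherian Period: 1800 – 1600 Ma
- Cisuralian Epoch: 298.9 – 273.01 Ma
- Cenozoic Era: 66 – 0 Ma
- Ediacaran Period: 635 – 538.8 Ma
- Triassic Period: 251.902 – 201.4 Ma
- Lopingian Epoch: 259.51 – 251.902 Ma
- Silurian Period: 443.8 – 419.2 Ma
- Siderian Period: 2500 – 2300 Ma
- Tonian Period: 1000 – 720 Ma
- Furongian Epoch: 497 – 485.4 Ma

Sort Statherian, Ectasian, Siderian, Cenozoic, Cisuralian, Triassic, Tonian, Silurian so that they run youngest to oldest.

Read off each span (Ma): Statherian 1800–1600; Ectasian 1400–1200; Siderian 2500–2300; Cenozoic 66–0; Cisuralian 298.9–273.01; Triassic 251.902–201.4; Tonian 1000–720; Silurian 443.8–419.2.
Larger Ma is older, so oldest→youngest is Siderian, Statherian, Ectasian, Tonian, Silurian, Cisuralian, Triassic, Cenozoic; reverse it for youngest→oldest.

Cenozoic → Triassic → Cisuralian → Silurian → Tonian → Ectasian → Statherian → Siderian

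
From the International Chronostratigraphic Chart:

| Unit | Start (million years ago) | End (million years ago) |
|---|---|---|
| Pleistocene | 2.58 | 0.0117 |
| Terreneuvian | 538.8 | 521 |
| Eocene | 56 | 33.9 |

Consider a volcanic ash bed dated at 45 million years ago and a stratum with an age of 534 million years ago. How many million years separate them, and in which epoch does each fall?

Elapsed time: 534 − 45 = 489 Myr.
45 Ma lies within 56–33.9 Ma: Eocene.
534 Ma lies within 538.8–521 Ma: Terreneuvian.

489 million years apart; the first in the Eocene, the second in the Terreneuvian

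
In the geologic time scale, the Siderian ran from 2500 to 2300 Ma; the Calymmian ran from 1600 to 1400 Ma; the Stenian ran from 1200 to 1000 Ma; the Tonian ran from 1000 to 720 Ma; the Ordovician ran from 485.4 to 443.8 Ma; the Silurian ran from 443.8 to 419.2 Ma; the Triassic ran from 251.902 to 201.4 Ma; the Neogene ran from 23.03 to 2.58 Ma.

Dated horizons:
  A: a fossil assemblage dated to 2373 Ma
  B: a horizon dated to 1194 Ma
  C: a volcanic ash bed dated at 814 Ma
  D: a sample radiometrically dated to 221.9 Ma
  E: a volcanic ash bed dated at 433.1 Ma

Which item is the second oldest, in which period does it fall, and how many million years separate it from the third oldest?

B, in the Stenian; 380 million years to C

Larger Ma means older, so oldest first: A 2373 > B 1194 > C 814 > E 433.1 > D 221.9.
Counting 2 along gives B (1194 Ma); the excerpt puts that inside the Stenian, 1200–1000 Ma.
Next in line is C (814 Ma), and 1194 − 814 = 380 Myr.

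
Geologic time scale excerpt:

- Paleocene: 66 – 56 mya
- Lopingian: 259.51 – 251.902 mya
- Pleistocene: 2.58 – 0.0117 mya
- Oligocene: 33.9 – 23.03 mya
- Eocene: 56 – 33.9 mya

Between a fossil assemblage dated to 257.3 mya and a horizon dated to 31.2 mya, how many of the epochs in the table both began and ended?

2

The older date is 257.3 Ma and the younger is 31.2 Ma.
Epochs with start < 257.3 and end > 31.2 Ma: Paleocene (66–56), Eocene (56–33.9).
That is 2 complete epochs.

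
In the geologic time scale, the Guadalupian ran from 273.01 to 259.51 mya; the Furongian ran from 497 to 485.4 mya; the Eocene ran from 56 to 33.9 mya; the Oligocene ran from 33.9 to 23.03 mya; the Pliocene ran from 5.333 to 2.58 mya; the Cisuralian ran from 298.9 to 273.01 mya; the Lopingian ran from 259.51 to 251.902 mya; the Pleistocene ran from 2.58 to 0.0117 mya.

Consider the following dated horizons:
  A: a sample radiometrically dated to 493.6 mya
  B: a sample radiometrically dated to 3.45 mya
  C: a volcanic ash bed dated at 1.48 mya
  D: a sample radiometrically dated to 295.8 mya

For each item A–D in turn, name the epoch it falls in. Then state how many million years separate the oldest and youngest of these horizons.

Match each age against the start–end ranges in the excerpt: A = 493.6 Ma → Furongian (497–485.4); B = 3.45 Ma → Pliocene (5.333–2.58); C = 1.48 Ma → Pleistocene (2.58–0.0117); D = 295.8 Ma → Cisuralian (298.9–273.01).
The largest age is 493.6 Ma and the smallest is 1.48 Ma; their difference is 492.12 Myr.

A — Furongian; B — Pliocene; C — Pleistocene; D — Cisuralian; span 492.12 million years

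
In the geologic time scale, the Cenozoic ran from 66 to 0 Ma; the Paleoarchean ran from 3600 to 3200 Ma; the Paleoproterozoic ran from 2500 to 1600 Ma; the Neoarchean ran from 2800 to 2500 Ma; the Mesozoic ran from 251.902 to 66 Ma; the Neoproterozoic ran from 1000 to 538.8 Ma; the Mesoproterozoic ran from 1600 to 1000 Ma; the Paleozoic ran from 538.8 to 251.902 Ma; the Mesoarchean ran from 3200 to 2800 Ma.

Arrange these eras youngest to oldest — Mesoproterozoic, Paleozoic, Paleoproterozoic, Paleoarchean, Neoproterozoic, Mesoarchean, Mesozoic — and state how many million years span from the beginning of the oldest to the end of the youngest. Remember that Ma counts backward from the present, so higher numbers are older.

Start ages (Ma): Paleoarchean 3600, Mesoarchean 3200, Paleoproterozoic 2500, Mesoproterozoic 1600, Neoproterozoic 1000, Paleozoic 538.8, Mesozoic 251.902.
Ordered youngest to oldest: Mesozoic, Paleozoic, Neoproterozoic, Mesoproterozoic, Paleoproterozoic, Mesoarchean, Paleoarchean.
Span = 3600 − 66 = 3534 Myr.

Mesozoic, Paleozoic, Neoproterozoic, Mesoproterozoic, Paleoproterozoic, Mesoarchean, Paleoarchean; total span 3534 Myr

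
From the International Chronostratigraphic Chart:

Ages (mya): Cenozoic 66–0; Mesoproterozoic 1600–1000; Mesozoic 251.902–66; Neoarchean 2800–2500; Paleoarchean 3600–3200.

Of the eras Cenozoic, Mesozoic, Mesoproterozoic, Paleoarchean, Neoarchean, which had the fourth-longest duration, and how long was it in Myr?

Start − end for each: Cenozoic 66 − 0 = 66; Mesozoic 251.902 − 66 = 185.902; Mesoproterozoic 1600 − 1000 = 600; Paleoarchean 3600 − 3200 = 400; Neoarchean 2800 − 2500 = 300.
Ranking these from longest: Mesoproterozoic > Paleoarchean > Neoarchean > Mesozoic > Cenozoic.
Position 4 in that ranking is Mesozoic, which lasted 185.902 Myr.

Mesozoic, 185.902 million years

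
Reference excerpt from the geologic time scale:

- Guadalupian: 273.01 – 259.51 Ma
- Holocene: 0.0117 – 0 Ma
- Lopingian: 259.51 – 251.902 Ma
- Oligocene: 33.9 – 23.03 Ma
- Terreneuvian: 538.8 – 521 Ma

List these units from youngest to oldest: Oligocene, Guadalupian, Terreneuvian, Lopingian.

Read off each span (Ma): Oligocene 33.9–23.03; Guadalupian 273.01–259.51; Terreneuvian 538.8–521; Lopingian 259.51–251.902.
Larger Ma is older, so oldest→youngest is Terreneuvian, Guadalupian, Lopingian, Oligocene; reverse it for youngest→oldest.

Oligocene, Lopingian, Guadalupian, Terreneuvian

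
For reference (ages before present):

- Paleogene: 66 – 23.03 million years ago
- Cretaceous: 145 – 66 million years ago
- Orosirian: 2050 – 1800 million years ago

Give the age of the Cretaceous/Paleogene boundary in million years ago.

66 million years ago

The Cretaceous ends and the Paleogene begins at 66 million years ago.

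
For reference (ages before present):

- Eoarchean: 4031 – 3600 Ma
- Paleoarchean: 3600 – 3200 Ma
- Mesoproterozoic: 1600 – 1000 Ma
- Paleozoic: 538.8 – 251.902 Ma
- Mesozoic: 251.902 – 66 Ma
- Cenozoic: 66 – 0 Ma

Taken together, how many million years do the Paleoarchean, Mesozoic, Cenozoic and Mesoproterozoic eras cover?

Each duration: Paleoarchean = 400; Mesozoic = 185.902; Cenozoic = 66; Mesoproterozoic = 600.
Sum: 400 + 185.902 + 66 + 600 = 1251.902 Myr.

1251.902 million years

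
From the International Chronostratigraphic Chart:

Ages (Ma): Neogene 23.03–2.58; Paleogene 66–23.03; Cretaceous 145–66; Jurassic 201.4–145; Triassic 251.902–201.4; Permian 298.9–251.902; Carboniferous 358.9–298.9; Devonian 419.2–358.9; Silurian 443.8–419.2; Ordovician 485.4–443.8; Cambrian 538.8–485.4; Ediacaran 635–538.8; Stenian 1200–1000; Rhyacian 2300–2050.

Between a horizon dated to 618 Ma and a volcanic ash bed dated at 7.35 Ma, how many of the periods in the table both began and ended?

10

618 Ma sits inside the Ediacaran (635–538.8) and 7.35 Ma inside the Neogene (23.03–2.58); neither of those is wholly between the two dates.
The listed periods lying completely between them are Cambrian, Ordovician, Silurian, Devonian, Carboniferous, Permian, Triassic, Jurassic, Cretaceous, Paleogene — 10 in all.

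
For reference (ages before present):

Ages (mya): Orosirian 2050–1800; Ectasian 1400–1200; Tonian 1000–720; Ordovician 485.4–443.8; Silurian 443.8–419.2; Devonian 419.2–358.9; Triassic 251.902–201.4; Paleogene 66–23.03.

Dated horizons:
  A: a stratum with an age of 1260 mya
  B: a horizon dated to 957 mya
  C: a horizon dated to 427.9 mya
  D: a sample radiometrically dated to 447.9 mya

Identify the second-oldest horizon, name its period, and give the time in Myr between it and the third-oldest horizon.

B, in the Tonian; 509.1 million years to D

Larger Ma means older, so oldest first: A 1260 > B 957 > D 447.9 > C 427.9.
Counting 2 along gives B (957 Ma); the excerpt puts that inside the Tonian, 1000–720 Ma.
Next in line is D (447.9 Ma), and 957 − 447.9 = 509.1 Myr.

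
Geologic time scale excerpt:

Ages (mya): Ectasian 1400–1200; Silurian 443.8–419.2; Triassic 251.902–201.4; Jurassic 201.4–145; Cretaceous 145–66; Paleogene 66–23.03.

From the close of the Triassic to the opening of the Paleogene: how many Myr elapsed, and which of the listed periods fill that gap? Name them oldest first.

135.4 million years; Jurassic, Cretaceous

End of Triassic = 201.4 Ma; start of Paleogene = 66 Ma.
Gap = 201.4 − 66 = 135.4 Myr.
Periods wholly inside 201.4–66 Ma: Jurassic (201.4–145), Cretaceous (145–66).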